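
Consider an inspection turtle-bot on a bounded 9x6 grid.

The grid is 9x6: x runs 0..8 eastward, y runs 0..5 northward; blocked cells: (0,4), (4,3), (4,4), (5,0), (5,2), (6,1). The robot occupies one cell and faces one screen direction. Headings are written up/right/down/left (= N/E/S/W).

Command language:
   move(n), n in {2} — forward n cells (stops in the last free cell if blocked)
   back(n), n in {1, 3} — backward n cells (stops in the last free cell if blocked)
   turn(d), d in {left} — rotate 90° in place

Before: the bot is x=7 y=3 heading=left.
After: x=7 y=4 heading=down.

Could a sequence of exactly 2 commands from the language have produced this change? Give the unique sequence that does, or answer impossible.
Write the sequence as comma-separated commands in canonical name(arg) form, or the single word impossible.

key: cell and facing (now S) both changed — the 2 commands mix motion and turning
initial: x=7 y=3 heading=left
step 1 (turn(left)): x=7 y=3 heading=down
step 2 (back(1)): x=7 y=4 heading=down
no rival 2-sequence matches.

turn(left), back(1)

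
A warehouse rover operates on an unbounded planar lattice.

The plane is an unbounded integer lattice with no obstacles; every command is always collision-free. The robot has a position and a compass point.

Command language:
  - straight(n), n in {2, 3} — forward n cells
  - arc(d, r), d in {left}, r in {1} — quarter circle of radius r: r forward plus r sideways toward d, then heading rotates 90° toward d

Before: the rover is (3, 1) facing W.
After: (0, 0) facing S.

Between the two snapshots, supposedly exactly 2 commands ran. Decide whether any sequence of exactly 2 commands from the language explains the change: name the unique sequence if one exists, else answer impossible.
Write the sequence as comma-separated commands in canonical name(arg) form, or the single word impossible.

straight(2), arc(left, 1)

key: cell and facing (now S) both changed — the 2 commands mix motion and turning
from: (3, 1) facing W
[1] after straight(2): (1, 1) facing W
[2] after arc(left, 1): (0, 0) facing S
all 9 alternatives checked — unique.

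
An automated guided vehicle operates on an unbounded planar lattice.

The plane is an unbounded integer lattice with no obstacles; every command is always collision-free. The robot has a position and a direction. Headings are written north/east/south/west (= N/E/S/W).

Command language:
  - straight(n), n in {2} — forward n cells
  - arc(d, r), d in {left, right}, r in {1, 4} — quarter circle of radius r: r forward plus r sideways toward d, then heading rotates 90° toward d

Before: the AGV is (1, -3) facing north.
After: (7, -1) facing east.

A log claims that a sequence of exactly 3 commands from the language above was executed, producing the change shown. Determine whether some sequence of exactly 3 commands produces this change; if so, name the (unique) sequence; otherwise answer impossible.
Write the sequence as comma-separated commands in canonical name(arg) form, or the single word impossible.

arc(right, 4), arc(right, 1), arc(left, 1)

key: running arc(left, 1) before arc(right, 4) would end elsewhere — order is forced
t0: (1, -3) facing north
t=1 arc(right, 4) ⇒ (5, 1) facing east
t=2 arc(right, 1) ⇒ (6, 0) facing south
t=3 arc(left, 1) ⇒ (7, -1) facing east
all 125 alternatives checked — unique.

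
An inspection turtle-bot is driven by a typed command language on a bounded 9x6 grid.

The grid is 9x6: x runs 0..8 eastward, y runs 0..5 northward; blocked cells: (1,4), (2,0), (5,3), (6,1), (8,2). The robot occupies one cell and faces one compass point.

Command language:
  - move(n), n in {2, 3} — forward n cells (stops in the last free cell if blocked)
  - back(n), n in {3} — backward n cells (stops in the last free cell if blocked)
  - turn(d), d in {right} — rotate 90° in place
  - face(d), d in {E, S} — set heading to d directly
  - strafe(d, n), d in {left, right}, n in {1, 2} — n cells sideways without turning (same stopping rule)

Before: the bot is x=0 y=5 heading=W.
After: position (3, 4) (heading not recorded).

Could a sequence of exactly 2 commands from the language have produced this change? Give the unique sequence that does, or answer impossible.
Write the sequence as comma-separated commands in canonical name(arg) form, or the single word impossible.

key: order matters: swapping back(3) and strafe(left, 1) lands elsewhere
initial: x=0 y=5 heading=W
[1] after back(3): x=3 y=5 heading=W
[2] after strafe(left, 1): x=3 y=4 heading=W
no other 2-command option fits: unique.

back(3), strafe(left, 1)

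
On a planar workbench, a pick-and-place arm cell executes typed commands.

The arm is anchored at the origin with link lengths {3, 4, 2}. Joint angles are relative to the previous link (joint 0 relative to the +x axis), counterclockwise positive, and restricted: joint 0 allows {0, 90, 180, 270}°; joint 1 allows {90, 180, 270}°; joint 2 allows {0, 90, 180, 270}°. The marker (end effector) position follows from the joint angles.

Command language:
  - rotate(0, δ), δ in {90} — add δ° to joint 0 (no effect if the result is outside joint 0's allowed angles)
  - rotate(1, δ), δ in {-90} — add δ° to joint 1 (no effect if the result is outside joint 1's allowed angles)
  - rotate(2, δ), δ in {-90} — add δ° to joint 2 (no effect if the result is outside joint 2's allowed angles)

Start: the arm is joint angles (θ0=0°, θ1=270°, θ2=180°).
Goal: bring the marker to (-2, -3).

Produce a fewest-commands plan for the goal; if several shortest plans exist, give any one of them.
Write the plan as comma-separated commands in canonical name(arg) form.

rotate(0, 90), rotate(0, 90), rotate(0, 90)

initial: joint angles (θ0=0°, θ1=270°, θ2=180°)
step 1 (rotate(0, 90)): joint angles (θ0=90°, θ1=270°, θ2=180°)
step 2 (rotate(0, 90)): joint angles (θ0=180°, θ1=270°, θ2=180°)
step 3 (rotate(0, 90)): joint angles (θ0=270°, θ1=270°, θ2=180°)
nothing shorter than 3 reaches the goal.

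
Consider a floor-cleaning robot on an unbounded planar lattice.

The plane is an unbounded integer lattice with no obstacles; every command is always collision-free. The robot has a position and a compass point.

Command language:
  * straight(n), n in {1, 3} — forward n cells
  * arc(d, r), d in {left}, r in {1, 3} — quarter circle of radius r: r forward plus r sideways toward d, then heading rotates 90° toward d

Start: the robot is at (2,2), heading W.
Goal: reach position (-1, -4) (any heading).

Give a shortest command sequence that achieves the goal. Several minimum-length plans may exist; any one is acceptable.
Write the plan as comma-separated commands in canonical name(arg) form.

t0: at (2,2), heading W
1. arc(left, 3) → at (-1,-1), heading S
2. straight(3) → at (-1,-4), heading S
minimal: 2 command(s), checked below 2.

arc(left, 3), straight(3)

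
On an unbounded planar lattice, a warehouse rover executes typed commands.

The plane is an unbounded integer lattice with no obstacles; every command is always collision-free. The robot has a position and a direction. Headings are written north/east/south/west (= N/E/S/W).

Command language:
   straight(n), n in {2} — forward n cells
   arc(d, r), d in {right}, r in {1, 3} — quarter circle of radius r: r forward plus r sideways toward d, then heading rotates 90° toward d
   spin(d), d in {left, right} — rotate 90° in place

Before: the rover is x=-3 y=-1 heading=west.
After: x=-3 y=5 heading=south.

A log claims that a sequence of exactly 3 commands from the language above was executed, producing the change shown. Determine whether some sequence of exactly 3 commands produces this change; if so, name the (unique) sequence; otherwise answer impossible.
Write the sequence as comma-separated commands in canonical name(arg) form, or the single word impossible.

arc(right, 3), arc(right, 3), spin(right)

key: running spin(right) before arc(right, 3) would end elsewhere — order is forced
t0: x=-3 y=-1 heading=west
step 1 (arc(right, 3)): x=-6 y=2 heading=north
step 2 (arc(right, 3)): x=-3 y=5 heading=east
step 3 (spin(right)): x=-3 y=5 heading=south
all 125 alternatives checked — unique.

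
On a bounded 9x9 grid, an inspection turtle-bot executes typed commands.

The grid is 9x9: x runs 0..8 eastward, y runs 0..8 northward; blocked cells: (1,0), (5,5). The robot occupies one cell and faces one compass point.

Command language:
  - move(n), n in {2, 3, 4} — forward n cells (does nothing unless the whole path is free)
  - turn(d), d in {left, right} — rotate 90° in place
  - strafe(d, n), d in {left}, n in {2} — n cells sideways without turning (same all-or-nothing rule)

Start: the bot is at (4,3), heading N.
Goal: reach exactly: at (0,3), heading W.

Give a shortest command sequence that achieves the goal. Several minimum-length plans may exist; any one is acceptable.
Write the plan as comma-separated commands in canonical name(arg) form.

initial: at (4,3), heading N
1. turn(left) → at (4,3), heading W
2. move(4) → at (0,3), heading W
nothing shorter than 2 reaches the goal.

turn(left), move(4)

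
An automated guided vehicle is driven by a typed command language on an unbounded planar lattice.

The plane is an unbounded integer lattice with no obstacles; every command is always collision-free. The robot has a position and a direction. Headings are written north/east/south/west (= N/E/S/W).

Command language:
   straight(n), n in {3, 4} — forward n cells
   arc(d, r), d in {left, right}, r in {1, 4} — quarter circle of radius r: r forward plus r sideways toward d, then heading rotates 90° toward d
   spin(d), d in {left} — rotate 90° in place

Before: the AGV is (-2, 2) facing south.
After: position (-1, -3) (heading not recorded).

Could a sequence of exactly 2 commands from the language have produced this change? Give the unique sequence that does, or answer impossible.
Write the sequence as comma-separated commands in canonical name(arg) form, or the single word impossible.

key: order matters: swapping straight(4) and arc(left, 1) lands elsewhere
initial: (-2, 2) facing south
step 1 (straight(4)): (-2, -2) facing south
step 2 (arc(left, 1)): (-1, -3) facing east
no other 2-command option fits: unique.

straight(4), arc(left, 1)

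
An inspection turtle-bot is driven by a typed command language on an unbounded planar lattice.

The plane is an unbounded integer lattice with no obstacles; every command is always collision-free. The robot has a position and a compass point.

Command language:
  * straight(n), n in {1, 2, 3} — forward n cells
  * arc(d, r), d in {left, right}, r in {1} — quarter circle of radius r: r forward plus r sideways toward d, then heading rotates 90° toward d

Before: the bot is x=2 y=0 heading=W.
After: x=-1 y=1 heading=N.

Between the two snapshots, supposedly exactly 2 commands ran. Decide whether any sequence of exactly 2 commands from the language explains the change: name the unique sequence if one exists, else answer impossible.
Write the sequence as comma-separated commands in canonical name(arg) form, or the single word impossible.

straight(2), arc(right, 1)

key: order matters: swapping straight(2) and arc(right, 1) lands elsewhere
begin: x=2 y=0 heading=W
1. straight(2) → x=0 y=0 heading=W
2. arc(right, 1) → x=-1 y=1 heading=N
uniquely the one of 25 2-step routes that fits.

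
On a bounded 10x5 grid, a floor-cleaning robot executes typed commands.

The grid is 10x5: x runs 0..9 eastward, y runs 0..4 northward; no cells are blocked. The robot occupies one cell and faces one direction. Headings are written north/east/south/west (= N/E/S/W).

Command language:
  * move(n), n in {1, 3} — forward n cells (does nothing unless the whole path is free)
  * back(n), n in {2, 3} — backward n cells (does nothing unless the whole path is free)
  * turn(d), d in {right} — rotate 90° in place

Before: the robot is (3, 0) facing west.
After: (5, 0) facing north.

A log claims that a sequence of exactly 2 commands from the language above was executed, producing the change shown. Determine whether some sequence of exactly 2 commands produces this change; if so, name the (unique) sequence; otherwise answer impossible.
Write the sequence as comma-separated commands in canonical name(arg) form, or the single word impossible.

back(2), turn(right)

key: cell and facing (now N) both changed — the 2 commands mix motion and turning
t0: (3, 0) facing west
t=1 back(2) ⇒ (5, 0) facing west
t=2 turn(right) ⇒ (5, 0) facing north
no other 2-command option fits: unique.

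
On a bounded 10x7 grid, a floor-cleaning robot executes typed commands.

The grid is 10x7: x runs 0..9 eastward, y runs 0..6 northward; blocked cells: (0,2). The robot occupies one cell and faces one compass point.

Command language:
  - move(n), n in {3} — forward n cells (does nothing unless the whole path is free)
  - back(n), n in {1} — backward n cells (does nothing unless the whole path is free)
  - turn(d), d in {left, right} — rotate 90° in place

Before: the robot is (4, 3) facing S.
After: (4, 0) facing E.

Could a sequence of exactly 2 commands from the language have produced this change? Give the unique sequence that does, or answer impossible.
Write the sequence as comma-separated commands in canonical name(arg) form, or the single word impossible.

key: position moved to (4,0) AND the heading swung to E — translation plus rotation needed
initial: (4, 3) facing S
step 1 (move(3)): (4, 0) facing S
step 2 (turn(left)): (4, 0) facing E
no other 2-command option fits: unique.

move(3), turn(left)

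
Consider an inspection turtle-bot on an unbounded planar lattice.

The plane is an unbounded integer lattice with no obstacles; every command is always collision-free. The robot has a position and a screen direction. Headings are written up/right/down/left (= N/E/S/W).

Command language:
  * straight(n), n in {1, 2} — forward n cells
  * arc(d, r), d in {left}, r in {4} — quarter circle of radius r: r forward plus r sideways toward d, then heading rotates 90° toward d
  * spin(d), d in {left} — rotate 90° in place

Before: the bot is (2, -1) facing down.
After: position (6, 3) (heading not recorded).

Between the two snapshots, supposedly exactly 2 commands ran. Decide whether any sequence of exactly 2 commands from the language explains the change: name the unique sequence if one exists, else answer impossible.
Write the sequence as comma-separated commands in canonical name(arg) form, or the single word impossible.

key: order matters: swapping spin(left) and arc(left, 4) lands elsewhere
initial: (2, -1) facing down
1. spin(left) → (2, -1) facing right
2. arc(left, 4) → (6, 3) facing up
uniquely the one of 16 2-step routes that fits.

spin(left), arc(left, 4)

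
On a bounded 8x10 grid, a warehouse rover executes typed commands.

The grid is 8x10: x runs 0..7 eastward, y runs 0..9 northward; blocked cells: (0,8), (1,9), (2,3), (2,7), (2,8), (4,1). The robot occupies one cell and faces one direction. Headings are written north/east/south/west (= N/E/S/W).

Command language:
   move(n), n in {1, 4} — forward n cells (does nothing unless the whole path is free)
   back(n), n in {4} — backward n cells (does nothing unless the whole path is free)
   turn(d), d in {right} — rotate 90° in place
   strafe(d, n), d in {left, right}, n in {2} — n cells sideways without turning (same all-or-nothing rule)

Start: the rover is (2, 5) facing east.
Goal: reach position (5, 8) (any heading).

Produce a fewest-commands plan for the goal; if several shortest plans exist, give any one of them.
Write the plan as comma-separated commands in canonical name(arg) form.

move(1), turn(right), strafe(left, 2), back(4), move(1)

initial: (2, 5) facing east
t=1 move(1) ⇒ (3, 5) facing east
t=2 turn(right) ⇒ (3, 5) facing south
t=3 strafe(left, 2) ⇒ (5, 5) facing south
t=4 back(4) ⇒ (5, 9) facing south
t=5 move(1) ⇒ (5, 8) facing south
shorter routes all fall short; 5 is best.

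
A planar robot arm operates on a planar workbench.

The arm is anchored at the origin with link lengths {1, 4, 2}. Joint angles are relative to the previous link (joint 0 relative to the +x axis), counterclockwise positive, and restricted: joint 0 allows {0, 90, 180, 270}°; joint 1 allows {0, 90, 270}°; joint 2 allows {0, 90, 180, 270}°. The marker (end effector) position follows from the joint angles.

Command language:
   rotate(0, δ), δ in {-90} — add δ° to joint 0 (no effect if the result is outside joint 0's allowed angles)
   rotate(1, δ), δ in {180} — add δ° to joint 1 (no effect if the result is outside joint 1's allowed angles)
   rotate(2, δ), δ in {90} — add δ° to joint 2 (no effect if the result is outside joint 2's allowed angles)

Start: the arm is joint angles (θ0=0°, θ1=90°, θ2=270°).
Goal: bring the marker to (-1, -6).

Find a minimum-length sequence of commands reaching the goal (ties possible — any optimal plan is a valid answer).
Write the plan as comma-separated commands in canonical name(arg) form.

from: joint angles (θ0=0°, θ1=90°, θ2=270°)
t=1 rotate(2, 90) ⇒ joint angles (θ0=0°, θ1=90°, θ2=0°)
t=2 rotate(0, -90) ⇒ joint angles (θ0=270°, θ1=90°, θ2=0°)
t=3 rotate(0, -90) ⇒ joint angles (θ0=180°, θ1=90°, θ2=0°)
nothing shorter than 3 reaches the goal.

rotate(2, 90), rotate(0, -90), rotate(0, -90)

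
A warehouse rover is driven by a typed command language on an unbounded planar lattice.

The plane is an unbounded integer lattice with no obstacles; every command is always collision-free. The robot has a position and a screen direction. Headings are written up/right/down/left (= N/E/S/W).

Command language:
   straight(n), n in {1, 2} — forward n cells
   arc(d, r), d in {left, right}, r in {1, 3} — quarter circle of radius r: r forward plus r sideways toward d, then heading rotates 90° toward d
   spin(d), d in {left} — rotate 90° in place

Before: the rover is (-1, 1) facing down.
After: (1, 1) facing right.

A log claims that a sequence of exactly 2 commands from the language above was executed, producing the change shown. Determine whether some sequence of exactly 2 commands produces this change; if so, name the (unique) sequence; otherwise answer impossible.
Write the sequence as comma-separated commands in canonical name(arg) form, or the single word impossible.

spin(left), straight(2)

key: order matters: swapping spin(left) and straight(2) lands elsewhere
t0: (-1, 1) facing down
[1] after spin(left): (-1, 1) facing right
[2] after straight(2): (1, 1) facing right
no rival 2-sequence matches.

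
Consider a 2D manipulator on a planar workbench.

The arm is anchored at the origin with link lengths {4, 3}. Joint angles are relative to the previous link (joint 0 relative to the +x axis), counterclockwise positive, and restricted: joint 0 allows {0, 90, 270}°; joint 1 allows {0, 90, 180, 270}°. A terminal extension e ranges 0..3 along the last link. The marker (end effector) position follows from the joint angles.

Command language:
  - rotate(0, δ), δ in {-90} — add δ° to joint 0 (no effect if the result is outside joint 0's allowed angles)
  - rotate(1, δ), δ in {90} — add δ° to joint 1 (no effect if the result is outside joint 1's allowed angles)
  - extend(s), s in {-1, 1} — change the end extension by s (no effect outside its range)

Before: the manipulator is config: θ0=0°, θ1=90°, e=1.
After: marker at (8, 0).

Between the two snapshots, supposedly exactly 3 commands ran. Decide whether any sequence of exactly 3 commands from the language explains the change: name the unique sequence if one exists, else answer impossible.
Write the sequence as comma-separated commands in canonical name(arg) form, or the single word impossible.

rotate(1, 90), rotate(1, 90), rotate(1, 90)

start: config: θ0=0°, θ1=90°, e=1
[1] after rotate(1, 90): config: θ0=0°, θ1=180°, e=1
[2] after rotate(1, 90): config: θ0=0°, θ1=270°, e=1
[3] after rotate(1, 90): config: θ0=0°, θ1=0°, e=1
no rival 3-sequence matches.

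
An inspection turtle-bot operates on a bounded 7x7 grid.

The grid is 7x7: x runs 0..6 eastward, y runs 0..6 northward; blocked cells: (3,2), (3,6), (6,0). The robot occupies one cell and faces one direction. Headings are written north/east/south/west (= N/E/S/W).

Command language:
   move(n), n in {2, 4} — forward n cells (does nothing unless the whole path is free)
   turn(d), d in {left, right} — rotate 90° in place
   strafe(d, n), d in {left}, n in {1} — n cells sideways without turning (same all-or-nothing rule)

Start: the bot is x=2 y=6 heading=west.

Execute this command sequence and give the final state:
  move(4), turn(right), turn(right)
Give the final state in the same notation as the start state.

from: x=2 y=6 heading=west
1. move(4) → x=2 y=6 heading=west
2. turn(right) → x=2 y=6 heading=north
3. turn(right) → x=2 y=6 heading=east

x=2 y=6 heading=east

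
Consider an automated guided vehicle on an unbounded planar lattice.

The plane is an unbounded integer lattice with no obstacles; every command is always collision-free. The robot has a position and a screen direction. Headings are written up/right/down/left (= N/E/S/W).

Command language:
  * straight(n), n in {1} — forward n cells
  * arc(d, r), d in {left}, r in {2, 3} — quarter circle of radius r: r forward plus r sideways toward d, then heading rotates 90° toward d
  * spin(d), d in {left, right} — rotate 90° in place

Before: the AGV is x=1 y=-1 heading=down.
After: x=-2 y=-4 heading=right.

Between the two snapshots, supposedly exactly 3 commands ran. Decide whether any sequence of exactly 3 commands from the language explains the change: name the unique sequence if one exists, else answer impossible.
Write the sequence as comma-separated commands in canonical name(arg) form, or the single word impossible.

spin(right), arc(left, 3), spin(left)

key: order matters: swapping spin(right) and spin(left) lands elsewhere
t0: x=1 y=-1 heading=down
t=1 spin(right) ⇒ x=1 y=-1 heading=left
t=2 arc(left, 3) ⇒ x=-2 y=-4 heading=down
t=3 spin(left) ⇒ x=-2 y=-4 heading=right
no other 3-command option fits: unique.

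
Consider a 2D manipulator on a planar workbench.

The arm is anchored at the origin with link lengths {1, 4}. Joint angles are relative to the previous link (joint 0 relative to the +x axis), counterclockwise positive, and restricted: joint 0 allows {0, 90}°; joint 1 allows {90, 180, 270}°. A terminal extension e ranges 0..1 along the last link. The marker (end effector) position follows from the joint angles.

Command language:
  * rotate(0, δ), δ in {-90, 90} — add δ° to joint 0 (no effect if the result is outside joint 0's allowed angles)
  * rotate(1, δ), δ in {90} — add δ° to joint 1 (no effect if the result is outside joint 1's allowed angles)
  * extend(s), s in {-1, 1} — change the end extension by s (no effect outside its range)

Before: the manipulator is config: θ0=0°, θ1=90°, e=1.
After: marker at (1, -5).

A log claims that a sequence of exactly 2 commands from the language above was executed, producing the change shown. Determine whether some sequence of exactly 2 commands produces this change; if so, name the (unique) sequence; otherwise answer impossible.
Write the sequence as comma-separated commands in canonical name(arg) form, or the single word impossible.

begin: config: θ0=0°, θ1=90°, e=1
[1] after rotate(1, 90): config: θ0=0°, θ1=180°, e=1
[2] after rotate(1, 90): config: θ0=0°, θ1=270°, e=1
no rival 2-sequence matches.

rotate(1, 90), rotate(1, 90)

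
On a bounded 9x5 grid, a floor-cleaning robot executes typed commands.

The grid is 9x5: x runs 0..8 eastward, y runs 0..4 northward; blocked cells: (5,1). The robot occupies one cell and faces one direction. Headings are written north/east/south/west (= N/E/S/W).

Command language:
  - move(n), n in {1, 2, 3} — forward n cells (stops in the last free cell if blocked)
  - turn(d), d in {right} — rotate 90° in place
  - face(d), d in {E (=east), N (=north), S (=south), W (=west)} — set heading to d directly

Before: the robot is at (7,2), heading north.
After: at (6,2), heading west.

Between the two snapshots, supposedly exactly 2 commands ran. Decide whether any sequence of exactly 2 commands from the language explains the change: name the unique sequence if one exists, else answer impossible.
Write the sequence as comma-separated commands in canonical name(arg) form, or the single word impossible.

key: position moved to (6,2) AND the heading swung to W — translation plus rotation needed
start: at (7,2), heading north
step 1 (face(W)): at (7,2), heading west
step 2 (move(1)): at (6,2), heading west
no rival 2-sequence matches.

face(W), move(1)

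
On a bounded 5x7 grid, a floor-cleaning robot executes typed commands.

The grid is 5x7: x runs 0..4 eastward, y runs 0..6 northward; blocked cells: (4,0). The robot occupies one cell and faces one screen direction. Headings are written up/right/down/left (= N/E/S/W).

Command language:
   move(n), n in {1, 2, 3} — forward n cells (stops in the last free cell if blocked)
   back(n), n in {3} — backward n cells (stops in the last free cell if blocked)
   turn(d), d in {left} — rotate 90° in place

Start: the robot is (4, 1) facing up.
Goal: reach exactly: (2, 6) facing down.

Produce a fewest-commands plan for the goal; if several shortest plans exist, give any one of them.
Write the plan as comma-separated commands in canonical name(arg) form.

move(2), move(3), turn(left), move(2), turn(left)

begin: (4, 1) facing up
step 1 (move(2)): (4, 3) facing up
step 2 (move(3)): (4, 6) facing up
step 3 (turn(left)): (4, 6) facing left
step 4 (move(2)): (2, 6) facing left
step 5 (turn(left)): (2, 6) facing down
no 4-step plan works, so 5 is optimal.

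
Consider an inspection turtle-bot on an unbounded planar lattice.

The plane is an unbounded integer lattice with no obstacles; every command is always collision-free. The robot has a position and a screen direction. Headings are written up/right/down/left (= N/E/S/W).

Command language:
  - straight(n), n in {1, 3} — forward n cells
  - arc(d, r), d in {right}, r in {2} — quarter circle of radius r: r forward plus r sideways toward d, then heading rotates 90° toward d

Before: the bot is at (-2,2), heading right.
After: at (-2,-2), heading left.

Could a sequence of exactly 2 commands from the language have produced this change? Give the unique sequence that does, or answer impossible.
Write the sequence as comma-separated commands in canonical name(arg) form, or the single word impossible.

key: cell and facing (now W) both changed — the 2 commands mix motion and turning
start: at (-2,2), heading right
step 1 (arc(right, 2)): at (0,0), heading down
step 2 (arc(right, 2)): at (-2,-2), heading left
no other 2-command option fits: unique.

arc(right, 2), arc(right, 2)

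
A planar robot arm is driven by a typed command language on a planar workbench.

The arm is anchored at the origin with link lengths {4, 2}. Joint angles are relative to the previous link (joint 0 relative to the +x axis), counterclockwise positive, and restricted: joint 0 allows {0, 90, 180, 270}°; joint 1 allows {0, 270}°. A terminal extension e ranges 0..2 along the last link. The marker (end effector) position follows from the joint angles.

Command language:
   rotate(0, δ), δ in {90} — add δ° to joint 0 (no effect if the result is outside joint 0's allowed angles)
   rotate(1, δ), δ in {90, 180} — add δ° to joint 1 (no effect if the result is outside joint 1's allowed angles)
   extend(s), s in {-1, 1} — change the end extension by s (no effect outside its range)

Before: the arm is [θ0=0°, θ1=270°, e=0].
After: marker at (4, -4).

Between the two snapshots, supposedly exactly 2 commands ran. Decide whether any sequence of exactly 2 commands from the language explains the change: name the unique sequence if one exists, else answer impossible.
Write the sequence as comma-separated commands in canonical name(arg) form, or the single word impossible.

extend(1), extend(1)

start: [θ0=0°, θ1=270°, e=0]
t=1 extend(1) ⇒ [θ0=0°, θ1=270°, e=1]
t=2 extend(1) ⇒ [θ0=0°, θ1=270°, e=2]
no other 2-command option fits: unique.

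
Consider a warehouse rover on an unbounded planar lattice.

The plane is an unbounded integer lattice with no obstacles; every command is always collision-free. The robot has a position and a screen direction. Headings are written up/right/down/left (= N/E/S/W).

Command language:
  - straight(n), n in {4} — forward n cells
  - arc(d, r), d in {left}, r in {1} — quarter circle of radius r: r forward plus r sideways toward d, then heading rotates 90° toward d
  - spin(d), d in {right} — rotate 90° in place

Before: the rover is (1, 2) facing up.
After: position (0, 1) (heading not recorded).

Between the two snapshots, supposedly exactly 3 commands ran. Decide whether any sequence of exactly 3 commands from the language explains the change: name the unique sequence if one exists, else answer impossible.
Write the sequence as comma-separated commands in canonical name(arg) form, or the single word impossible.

arc(left, 1), arc(left, 1), arc(left, 1)

t0: (1, 2) facing up
t=1 arc(left, 1) ⇒ (0, 3) facing left
t=2 arc(left, 1) ⇒ (-1, 2) facing down
t=3 arc(left, 1) ⇒ (0, 1) facing right
uniquely the one of 27 3-step routes that fits.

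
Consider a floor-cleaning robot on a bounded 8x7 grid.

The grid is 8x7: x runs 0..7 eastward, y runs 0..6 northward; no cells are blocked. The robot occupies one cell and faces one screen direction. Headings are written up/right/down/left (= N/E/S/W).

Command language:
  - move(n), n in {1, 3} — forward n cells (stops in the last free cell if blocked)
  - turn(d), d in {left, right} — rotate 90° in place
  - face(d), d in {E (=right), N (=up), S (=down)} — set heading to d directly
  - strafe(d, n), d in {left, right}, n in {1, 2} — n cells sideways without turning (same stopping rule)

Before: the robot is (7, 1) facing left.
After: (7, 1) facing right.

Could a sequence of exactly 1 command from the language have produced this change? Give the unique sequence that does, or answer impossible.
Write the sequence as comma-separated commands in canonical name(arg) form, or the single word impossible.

key: (7,1) unchanged — the single command moves nothing
start: (7, 1) facing left
1. face(E) → (7, 1) facing right
no rival 1-sequence matches.

face(E)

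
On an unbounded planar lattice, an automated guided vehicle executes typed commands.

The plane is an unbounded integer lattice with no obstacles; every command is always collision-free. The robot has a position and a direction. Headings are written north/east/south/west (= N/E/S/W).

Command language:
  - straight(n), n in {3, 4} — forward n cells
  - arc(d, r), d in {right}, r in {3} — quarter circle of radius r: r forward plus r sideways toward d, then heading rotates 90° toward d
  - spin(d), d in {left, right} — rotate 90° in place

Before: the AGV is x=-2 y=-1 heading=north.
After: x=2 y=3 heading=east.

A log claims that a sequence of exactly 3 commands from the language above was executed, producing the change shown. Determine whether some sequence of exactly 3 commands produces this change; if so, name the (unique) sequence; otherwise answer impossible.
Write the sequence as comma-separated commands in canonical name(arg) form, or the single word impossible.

straight(4), spin(right), straight(4)

key: cell and facing (now E) both changed — the 3 commands mix motion and turning
t0: x=-2 y=-1 heading=north
1. straight(4) → x=-2 y=3 heading=north
2. spin(right) → x=-2 y=3 heading=east
3. straight(4) → x=2 y=3 heading=east
no rival 3-sequence matches.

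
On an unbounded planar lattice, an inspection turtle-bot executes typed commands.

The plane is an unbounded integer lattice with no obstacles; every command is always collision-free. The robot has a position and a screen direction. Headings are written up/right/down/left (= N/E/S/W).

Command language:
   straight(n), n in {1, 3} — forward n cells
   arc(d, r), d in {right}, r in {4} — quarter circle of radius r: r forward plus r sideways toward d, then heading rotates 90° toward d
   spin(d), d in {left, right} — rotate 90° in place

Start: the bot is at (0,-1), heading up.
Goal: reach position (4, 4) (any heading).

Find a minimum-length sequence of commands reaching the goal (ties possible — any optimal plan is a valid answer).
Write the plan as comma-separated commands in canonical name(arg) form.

begin: at (0,-1), heading up
1. straight(1) → at (0,0), heading up
2. arc(right, 4) → at (4,4), heading right
no 1-step plan works, so 2 is optimal.

straight(1), arc(right, 4)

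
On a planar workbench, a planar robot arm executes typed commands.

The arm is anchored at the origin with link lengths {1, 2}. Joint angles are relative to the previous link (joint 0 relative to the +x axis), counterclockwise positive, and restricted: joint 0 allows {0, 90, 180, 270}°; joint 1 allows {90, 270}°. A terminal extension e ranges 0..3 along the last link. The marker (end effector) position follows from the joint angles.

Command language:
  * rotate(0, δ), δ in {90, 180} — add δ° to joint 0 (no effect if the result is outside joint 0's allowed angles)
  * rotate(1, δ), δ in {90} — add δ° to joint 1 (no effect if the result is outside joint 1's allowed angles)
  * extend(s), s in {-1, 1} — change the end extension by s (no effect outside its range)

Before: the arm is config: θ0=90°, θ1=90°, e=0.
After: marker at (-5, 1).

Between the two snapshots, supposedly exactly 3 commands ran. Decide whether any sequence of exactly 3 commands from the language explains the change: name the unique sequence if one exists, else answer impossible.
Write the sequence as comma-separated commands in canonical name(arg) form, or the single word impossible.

t0: config: θ0=90°, θ1=90°, e=0
step 1 (extend(1)): config: θ0=90°, θ1=90°, e=1
step 2 (extend(1)): config: θ0=90°, θ1=90°, e=2
step 3 (extend(1)): config: θ0=90°, θ1=90°, e=3
all 125 alternatives checked — unique.

extend(1), extend(1), extend(1)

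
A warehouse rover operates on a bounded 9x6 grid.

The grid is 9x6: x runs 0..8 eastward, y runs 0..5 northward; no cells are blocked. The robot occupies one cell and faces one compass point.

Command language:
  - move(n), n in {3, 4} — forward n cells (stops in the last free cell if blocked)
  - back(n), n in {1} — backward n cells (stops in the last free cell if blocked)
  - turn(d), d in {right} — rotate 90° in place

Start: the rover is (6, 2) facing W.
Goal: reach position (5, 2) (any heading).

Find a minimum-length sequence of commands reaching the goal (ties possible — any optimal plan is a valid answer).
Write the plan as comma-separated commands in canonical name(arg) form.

from: (6, 2) facing W
[1] after move(3): (3, 2) facing W
[2] after back(1): (4, 2) facing W
[3] after back(1): (5, 2) facing W
no 2-step plan works, so 3 is optimal.

move(3), back(1), back(1)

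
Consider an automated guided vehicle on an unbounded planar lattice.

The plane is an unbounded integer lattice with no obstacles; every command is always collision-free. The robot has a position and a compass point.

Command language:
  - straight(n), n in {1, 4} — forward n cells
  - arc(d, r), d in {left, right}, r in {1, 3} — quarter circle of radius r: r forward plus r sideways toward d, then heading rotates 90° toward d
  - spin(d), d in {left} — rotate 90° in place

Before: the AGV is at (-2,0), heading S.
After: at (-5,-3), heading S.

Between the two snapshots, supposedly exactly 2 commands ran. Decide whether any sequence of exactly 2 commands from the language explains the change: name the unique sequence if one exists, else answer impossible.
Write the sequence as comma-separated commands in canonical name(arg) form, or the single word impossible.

arc(right, 3), spin(left)

key: running spin(left) before arc(right, 3) would end elsewhere — order is forced
start: at (-2,0), heading S
t=1 arc(right, 3) ⇒ at (-5,-3), heading W
t=2 spin(left) ⇒ at (-5,-3), heading S
no rival 2-sequence matches.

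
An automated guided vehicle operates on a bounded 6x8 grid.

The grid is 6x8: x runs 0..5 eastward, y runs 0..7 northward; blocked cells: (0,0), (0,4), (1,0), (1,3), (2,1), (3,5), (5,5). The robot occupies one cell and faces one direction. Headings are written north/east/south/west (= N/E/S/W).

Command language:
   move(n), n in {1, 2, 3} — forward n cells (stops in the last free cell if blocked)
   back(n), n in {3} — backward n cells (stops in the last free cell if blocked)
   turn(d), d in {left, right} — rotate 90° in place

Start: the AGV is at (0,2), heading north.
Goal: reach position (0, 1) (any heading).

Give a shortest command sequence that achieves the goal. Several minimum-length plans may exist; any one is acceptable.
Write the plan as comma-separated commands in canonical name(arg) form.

initial: at (0,2), heading north
t=1 back(3) ⇒ at (0,1), heading north
shorter routes all fall short; 1 is best.

back(3)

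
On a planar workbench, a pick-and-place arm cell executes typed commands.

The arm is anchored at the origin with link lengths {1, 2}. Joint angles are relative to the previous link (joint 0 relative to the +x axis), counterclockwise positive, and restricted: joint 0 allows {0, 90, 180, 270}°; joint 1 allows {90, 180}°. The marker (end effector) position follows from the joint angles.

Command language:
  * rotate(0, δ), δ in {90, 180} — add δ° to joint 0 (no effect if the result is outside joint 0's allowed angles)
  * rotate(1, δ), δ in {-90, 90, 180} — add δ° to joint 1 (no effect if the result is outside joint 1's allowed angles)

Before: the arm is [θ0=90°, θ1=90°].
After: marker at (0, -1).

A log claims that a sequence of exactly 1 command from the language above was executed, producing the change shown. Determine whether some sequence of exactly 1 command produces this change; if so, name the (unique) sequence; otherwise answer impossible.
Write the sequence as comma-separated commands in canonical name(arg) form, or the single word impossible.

rotate(1, 90)

t0: [θ0=90°, θ1=90°]
[1] after rotate(1, 90): [θ0=90°, θ1=180°]
no rival 1-sequence matches.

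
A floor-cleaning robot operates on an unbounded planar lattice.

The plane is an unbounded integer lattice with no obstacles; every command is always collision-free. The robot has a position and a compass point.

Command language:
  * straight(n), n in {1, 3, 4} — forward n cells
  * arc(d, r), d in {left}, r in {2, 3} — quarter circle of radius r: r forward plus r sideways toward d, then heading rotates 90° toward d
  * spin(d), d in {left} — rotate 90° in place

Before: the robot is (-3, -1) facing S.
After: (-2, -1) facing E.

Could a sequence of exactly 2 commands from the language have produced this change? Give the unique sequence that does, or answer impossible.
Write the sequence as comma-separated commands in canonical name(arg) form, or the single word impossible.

spin(left), straight(1)

key: running straight(1) before spin(left) would end elsewhere — order is forced
from: (-3, -1) facing S
[1] after spin(left): (-3, -1) facing E
[2] after straight(1): (-2, -1) facing E
no rival 2-sequence matches.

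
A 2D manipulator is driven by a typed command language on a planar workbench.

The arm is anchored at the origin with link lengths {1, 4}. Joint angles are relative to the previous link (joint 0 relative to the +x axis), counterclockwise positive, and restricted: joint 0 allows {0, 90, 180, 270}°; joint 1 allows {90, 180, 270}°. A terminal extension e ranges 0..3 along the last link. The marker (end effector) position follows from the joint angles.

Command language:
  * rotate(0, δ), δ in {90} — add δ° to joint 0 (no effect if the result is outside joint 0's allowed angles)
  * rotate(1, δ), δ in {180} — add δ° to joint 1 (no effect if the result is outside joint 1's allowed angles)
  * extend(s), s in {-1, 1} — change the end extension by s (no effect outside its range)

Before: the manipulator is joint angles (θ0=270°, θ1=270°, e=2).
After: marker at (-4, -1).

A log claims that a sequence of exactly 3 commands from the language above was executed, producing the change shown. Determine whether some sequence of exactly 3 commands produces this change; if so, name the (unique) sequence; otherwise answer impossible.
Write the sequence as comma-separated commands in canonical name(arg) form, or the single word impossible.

extend(-1), extend(-1), extend(-1)

start: joint angles (θ0=270°, θ1=270°, e=2)
[1] after extend(-1): joint angles (θ0=270°, θ1=270°, e=1)
[2] after extend(-1): joint angles (θ0=270°, θ1=270°, e=0)
[3] after extend(-1): joint angles (θ0=270°, θ1=270°, e=0)
uniquely the one of 64 3-step routes that fits.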